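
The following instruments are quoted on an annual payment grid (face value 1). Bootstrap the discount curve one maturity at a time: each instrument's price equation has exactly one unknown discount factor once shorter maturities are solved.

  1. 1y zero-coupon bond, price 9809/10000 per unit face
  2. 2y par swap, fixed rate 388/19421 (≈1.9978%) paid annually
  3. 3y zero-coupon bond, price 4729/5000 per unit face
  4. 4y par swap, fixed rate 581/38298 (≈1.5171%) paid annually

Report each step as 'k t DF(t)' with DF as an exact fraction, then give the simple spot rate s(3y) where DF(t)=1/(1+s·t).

1 1 9809/10000
2 2 2403/2500
3 3 4729/5000
4 4 9419/10000
s(3y) = (1/(4729/5000) − 1)/(3) = 271/14187 ≈ 1.9102%

step 1 [1y] zero: DF = P = 9809/10000 ≈ 0.980900
step 2 [2y] swap r/1=388/19421: DF=(1 − 388/19421·(0.980900))/(1+388/19421) = 2403/2500 ≈ 0.961200
step 3 [3y] zero: DF = P = 4729/5000 ≈ 0.945800
step 4 [4y] swap r/1=581/38298: DF=(1 − 581/38298·(0.980900+0.961200+0.945800))/(1+581/38298) = 9419/10000 ≈ 0.941900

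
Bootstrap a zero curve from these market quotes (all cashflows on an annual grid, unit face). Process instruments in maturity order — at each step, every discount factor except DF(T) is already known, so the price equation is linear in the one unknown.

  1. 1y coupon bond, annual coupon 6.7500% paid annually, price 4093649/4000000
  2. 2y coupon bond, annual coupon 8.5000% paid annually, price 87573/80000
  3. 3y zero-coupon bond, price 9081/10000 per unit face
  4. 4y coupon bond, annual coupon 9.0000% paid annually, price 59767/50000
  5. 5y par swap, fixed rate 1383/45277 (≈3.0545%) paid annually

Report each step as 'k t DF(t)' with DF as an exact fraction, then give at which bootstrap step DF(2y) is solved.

step 1 [1y] bond c/1=27/400: DF=(4093649/4000000 − 27/400·(0))/(1+27/400) = 9587/10000 ≈ 0.958700
step 2 [2y] bond c/1=17/200: DF=(87573/80000 − 17/200·(0.958700))/(1+17/200) = 4669/5000 ≈ 0.933800
step 3 [3y] zero: DF = P = 9081/10000 ≈ 0.908100
step 4 [4y] bond c/1=9/100: DF=(59767/50000 − 9/100·(0.958700+0.933800+0.908100))/(1+9/100) = 4327/5000 ≈ 0.865400
step 5 [5y] swap r/1=1383/45277: DF=(1 − 1383/45277·(0.958700+0.933800+0.908100+0.865400))/(1+1383/45277) = 8617/10000 ≈ 0.861700

1 1 9587/10000
2 2 4669/5000
3 3 9081/10000
4 4 4327/5000
5 5 8617/10000
DF(2y) is solved at step 2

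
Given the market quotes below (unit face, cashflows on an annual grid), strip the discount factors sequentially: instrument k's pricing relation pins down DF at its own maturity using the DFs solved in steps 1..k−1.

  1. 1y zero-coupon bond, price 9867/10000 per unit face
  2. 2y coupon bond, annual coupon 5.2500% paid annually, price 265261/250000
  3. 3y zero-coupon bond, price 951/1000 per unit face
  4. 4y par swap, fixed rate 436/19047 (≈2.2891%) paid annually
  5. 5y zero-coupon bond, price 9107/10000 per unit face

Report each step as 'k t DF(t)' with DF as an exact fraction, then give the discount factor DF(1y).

step 1 [1y] zero: DF = P = 9867/10000 ≈ 0.986700
step 2 [2y] bond c/1=21/400: DF=(265261/250000 − 21/400·(0.986700))/(1+21/400) = 9589/10000 ≈ 0.958900
step 3 [3y] zero: DF = P = 951/1000 ≈ 0.951000
step 4 [4y] swap r/1=436/19047: DF=(1 − 436/19047·(0.986700+0.958900+0.951000))/(1+436/19047) = 1141/1250 ≈ 0.912800
step 5 [5y] zero: DF = P = 9107/10000 ≈ 0.910700

1 1 9867/10000
2 2 9589/10000
3 3 951/1000
4 4 1141/1250
5 5 9107/10000
DF(1y) = 9867/10000 ≈ 0.986700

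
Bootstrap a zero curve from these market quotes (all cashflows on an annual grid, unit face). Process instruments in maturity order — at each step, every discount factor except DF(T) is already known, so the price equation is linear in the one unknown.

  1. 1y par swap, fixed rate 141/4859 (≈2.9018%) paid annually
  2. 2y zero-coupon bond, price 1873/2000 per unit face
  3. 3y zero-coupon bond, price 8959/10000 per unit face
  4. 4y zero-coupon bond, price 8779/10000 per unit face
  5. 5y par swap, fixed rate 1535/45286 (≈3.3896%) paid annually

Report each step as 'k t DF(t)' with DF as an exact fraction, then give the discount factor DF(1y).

step 1 [1y] swap r/1=141/4859: DF=(1 − 141/4859·(0))/(1+141/4859) = 4859/5000 ≈ 0.971800
step 2 [2y] zero: DF = P = 1873/2000 ≈ 0.936500
step 3 [3y] zero: DF = P = 8959/10000 ≈ 0.895900
step 4 [4y] zero: DF = P = 8779/10000 ≈ 0.877900
step 5 [5y] swap r/1=1535/45286: DF=(1 − 1535/45286·(0.971800+0.936500+0.895900+0.877900))/(1+1535/45286) = 1693/2000 ≈ 0.846500

1 1 4859/5000
2 2 1873/2000
3 3 8959/10000
4 4 8779/10000
5 5 1693/2000
DF(1y) = 4859/5000 ≈ 0.971800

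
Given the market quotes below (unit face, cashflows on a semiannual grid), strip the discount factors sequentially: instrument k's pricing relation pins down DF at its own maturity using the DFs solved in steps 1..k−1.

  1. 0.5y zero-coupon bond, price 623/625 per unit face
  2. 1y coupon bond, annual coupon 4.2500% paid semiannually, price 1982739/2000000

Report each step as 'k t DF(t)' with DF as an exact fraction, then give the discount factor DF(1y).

1 1/2 623/625
2 1 19/20
DF(1y) = 19/20 ≈ 0.950000

step 1 [0.5y] zero: DF = P = 623/625 ≈ 0.996800
step 2 [1y] bond c/2=17/800: DF=(1982739/2000000 − 17/800·(0.996800))/(1+17/800) = 19/20 ≈ 0.950000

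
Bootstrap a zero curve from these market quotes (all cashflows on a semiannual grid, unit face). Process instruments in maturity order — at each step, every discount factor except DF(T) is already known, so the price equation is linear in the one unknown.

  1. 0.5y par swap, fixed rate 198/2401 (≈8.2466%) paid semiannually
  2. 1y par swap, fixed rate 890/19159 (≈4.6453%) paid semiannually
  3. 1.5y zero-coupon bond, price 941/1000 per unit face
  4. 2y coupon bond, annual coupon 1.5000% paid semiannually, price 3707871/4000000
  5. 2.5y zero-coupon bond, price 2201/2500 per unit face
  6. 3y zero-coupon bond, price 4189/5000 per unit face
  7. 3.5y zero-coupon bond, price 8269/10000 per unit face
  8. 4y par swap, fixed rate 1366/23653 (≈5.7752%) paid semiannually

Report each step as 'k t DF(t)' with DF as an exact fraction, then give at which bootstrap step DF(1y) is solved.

step 1 [0.5y] swap r/2=99/2401: DF=(1 − 99/2401·(0))/(1+99/2401) = 2401/2500 ≈ 0.960400
step 2 [1y] swap r/2=445/19159: DF=(1 − 445/19159·(0.960400))/(1+445/19159) = 1911/2000 ≈ 0.955500
step 3 [1.5y] zero: DF = P = 941/1000 ≈ 0.941000
step 4 [2y] bond c/2=3/400: DF=(3707871/4000000 − 3/400·(0.960400+0.955500+0.941000))/(1+3/400) = 2247/2500 ≈ 0.898800
step 5 [2.5y] zero: DF = P = 2201/2500 ≈ 0.880400
step 6 [3y] zero: DF = P = 4189/5000 ≈ 0.837800
step 7 [3.5y] zero: DF = P = 8269/10000 ≈ 0.826900
step 8 [4y] swap r/2=683/23653: DF=(1 − 683/23653·(0.960400+0.955500+0.941000+0.898800+0.880400+0.837800+0.826900))/(1+683/23653) = 7951/10000 ≈ 0.795100

1 1/2 2401/2500
2 1 1911/2000
3 3/2 941/1000
4 2 2247/2500
5 5/2 2201/2500
6 3 4189/5000
7 7/2 8269/10000
8 4 7951/10000
DF(1y) is solved at step 2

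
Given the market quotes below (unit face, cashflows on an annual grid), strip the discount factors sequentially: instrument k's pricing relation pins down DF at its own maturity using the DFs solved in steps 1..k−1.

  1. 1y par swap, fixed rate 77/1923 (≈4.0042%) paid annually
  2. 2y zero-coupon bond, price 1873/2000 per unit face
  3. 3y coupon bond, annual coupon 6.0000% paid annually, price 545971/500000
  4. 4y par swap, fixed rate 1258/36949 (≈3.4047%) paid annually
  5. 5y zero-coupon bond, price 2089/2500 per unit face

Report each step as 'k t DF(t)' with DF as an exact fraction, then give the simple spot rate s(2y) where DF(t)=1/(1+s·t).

1 1 1923/2000
2 2 1873/2000
3 3 9227/10000
4 4 4371/5000
5 5 2089/2500
s(2y) = (1/(1873/2000) − 1)/(2) = 127/3746 ≈ 3.3903%

step 1 [1y] swap r/1=77/1923: DF=(1 − 77/1923·(0))/(1+77/1923) = 1923/2000 ≈ 0.961500
step 2 [2y] zero: DF = P = 1873/2000 ≈ 0.936500
step 3 [3y] bond c/1=3/50: DF=(545971/500000 − 3/50·(0.961500+0.936500))/(1+3/50) = 9227/10000 ≈ 0.922700
step 4 [4y] swap r/1=1258/36949: DF=(1 − 1258/36949·(0.961500+0.936500+0.922700))/(1+1258/36949) = 4371/5000 ≈ 0.874200
step 5 [5y] zero: DF = P = 2089/2500 ≈ 0.835600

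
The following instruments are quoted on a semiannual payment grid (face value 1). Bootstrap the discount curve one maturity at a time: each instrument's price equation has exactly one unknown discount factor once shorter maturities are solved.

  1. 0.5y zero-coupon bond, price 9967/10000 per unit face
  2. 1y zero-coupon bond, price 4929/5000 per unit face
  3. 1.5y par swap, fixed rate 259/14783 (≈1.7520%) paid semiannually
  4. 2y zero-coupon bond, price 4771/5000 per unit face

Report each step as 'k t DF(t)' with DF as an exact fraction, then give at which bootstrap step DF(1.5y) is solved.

step 1 [0.5y] zero: DF = P = 9967/10000 ≈ 0.996700
step 2 [1y] zero: DF = P = 4929/5000 ≈ 0.985800
step 3 [1.5y] swap r/2=259/29566: DF=(1 − 259/29566·(0.996700+0.985800))/(1+259/29566) = 9741/10000 ≈ 0.974100
step 4 [2y] zero: DF = P = 4771/5000 ≈ 0.954200

1 1/2 9967/10000
2 1 4929/5000
3 3/2 9741/10000
4 2 4771/5000
DF(1.5y) is solved at step 3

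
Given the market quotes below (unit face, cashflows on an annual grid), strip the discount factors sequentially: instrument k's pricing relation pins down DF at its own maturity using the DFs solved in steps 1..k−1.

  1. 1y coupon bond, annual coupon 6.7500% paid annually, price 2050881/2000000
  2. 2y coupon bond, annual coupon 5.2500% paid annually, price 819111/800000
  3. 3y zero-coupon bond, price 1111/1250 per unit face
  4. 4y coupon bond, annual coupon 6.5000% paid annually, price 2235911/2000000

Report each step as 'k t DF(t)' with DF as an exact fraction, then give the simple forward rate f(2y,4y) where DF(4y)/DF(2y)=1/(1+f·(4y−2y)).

step 1 [1y] bond c/1=27/400: DF=(2050881/2000000 − 27/400·(0))/(1+27/400) = 4803/5000 ≈ 0.960600
step 2 [2y] bond c/1=21/400: DF=(819111/800000 − 21/400·(0.960600))/(1+21/400) = 9249/10000 ≈ 0.924900
step 3 [3y] zero: DF = P = 1111/1250 ≈ 0.888800
step 4 [4y] bond c/1=13/200: DF=(2235911/2000000 − 13/200·(0.960600+0.924900+0.888800))/(1+13/200) = 2201/2500 ≈ 0.880400

1 1 4803/5000
2 2 9249/10000
3 3 1111/1250
4 4 2201/2500
f(2y,4y) = ((9249/10000)/(2201/2500) − 1)/(2) = 445/17608 ≈ 2.5273%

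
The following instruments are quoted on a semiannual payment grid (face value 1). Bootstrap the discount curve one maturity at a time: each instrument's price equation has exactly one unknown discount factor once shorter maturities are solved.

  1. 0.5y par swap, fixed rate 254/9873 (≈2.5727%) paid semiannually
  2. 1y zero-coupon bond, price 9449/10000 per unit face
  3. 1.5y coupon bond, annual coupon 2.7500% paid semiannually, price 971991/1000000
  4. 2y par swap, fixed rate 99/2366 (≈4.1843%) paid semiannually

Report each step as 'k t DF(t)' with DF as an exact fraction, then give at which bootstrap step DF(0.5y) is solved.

step 1 [0.5y] swap r/2=127/9873: DF=(1 − 127/9873·(0))/(1+127/9873) = 9873/10000 ≈ 0.987300
step 2 [1y] zero: DF = P = 9449/10000 ≈ 0.944900
step 3 [1.5y] bond c/2=11/800: DF=(971991/1000000 − 11/800·(0.987300+0.944900))/(1+11/800) = 4663/5000 ≈ 0.932600
step 4 [2y] swap r/2=99/4732: DF=(1 − 99/4732·(0.987300+0.944900+0.932600))/(1+99/4732) = 1151/1250 ≈ 0.920800

1 1/2 9873/10000
2 1 9449/10000
3 3/2 4663/5000
4 2 1151/1250
DF(0.5y) is solved at step 1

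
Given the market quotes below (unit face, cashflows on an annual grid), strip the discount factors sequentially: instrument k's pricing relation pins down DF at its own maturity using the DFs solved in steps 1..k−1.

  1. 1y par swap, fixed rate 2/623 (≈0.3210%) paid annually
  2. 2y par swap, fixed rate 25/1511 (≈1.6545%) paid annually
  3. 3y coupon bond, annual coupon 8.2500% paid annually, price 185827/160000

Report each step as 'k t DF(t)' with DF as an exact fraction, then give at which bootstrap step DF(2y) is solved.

step 1 [1y] swap r/1=2/623: DF=(1 − 2/623·(0))/(1+2/623) = 623/625 ≈ 0.996800
step 2 [2y] swap r/1=25/1511: DF=(1 − 25/1511·(0.996800))/(1+25/1511) = 387/400 ≈ 0.967500
step 3 [3y] bond c/1=33/400: DF=(185827/160000 − 33/400·(0.996800+0.967500))/(1+33/400) = 577/625 ≈ 0.923200

1 1 623/625
2 2 387/400
3 3 577/625
DF(2y) is solved at step 2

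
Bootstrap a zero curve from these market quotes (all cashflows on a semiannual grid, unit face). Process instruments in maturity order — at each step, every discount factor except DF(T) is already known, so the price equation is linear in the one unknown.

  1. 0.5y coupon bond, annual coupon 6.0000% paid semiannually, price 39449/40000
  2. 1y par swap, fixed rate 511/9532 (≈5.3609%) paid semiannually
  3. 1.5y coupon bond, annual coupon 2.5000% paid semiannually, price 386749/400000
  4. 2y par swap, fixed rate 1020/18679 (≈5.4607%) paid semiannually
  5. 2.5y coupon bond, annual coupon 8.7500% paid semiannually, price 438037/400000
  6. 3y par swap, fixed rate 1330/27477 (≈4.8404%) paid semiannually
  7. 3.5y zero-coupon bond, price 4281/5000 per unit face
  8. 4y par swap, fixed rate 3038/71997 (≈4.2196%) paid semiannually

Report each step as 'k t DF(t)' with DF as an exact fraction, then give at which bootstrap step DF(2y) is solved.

1 1/2 383/400
2 1 9489/10000
3 3/2 4657/5000
4 2 449/500
5 5/2 4463/5000
6 3 867/1000
7 7/2 4281/5000
8 4 8481/10000
DF(2y) is solved at step 4

step 1 [0.5y] bond c/2=3/100: DF=(39449/40000 − 3/100·(0))/(1+3/100) = 383/400 ≈ 0.957500
step 2 [1y] swap r/2=511/19064: DF=(1 − 511/19064·(0.957500))/(1+511/19064) = 9489/10000 ≈ 0.948900
step 3 [1.5y] bond c/2=1/80: DF=(386749/400000 − 1/80·(0.957500+0.948900))/(1+1/80) = 4657/5000 ≈ 0.931400
step 4 [2y] swap r/2=510/18679: DF=(1 − 510/18679·(0.957500+0.948900+0.931400))/(1+510/18679) = 449/500 ≈ 0.898000
step 5 [2.5y] bond c/2=7/160: DF=(438037/400000 − 7/160·(0.957500+0.948900+0.931400+0.898000))/(1+7/160) = 4463/5000 ≈ 0.892600
step 6 [3y] swap r/2=665/27477: DF=(1 − 665/27477·(0.957500+0.948900+0.931400+0.898000+0.892600))/(1+665/27477) = 867/1000 ≈ 0.867000
step 7 [3.5y] zero: DF = P = 4281/5000 ≈ 0.856200
step 8 [4y] swap r/2=1519/71997: DF=(1 − 1519/71997·(0.957500+0.948900+0.931400+0.898000+0.892600+0.867000+0.856200))/(1+1519/71997) = 8481/10000 ≈ 0.848100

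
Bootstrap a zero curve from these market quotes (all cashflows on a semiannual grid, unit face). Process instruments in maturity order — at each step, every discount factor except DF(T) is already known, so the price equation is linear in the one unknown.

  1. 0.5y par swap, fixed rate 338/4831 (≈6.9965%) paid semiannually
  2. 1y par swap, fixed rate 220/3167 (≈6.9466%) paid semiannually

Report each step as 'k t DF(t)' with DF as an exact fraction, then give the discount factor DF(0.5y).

step 1 [0.5y] swap r/2=169/4831: DF=(1 − 169/4831·(0))/(1+169/4831) = 4831/5000 ≈ 0.966200
step 2 [1y] swap r/2=110/3167: DF=(1 − 110/3167·(0.966200))/(1+110/3167) = 467/500 ≈ 0.934000

1 1/2 4831/5000
2 1 467/500
DF(0.5y) = 4831/5000 ≈ 0.966200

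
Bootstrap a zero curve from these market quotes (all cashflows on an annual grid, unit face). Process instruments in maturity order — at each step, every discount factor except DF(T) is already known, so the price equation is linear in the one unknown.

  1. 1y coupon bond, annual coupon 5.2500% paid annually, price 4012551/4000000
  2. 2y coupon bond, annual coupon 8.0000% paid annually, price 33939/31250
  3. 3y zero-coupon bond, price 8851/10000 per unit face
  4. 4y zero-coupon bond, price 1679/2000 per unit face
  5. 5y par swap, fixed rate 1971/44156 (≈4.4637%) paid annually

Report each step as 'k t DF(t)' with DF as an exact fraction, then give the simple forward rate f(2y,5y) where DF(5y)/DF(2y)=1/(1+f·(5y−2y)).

step 1 [1y] bond c/1=21/400: DF=(4012551/4000000 − 21/400·(0))/(1+21/400) = 9531/10000 ≈ 0.953100
step 2 [2y] bond c/1=2/25: DF=(33939/31250 − 2/25·(0.953100))/(1+2/25) = 187/200 ≈ 0.935000
step 3 [3y] zero: DF = P = 8851/10000 ≈ 0.885100
step 4 [4y] zero: DF = P = 1679/2000 ≈ 0.839500
step 5 [5y] swap r/1=1971/44156: DF=(1 − 1971/44156·(0.953100+0.935000+0.885100+0.839500))/(1+1971/44156) = 8029/10000 ≈ 0.802900

1 1 9531/10000
2 2 187/200
3 3 8851/10000
4 4 1679/2000
5 5 8029/10000
f(2y,5y) = ((187/200)/(8029/10000) − 1)/(3) = 1321/24087 ≈ 5.4843%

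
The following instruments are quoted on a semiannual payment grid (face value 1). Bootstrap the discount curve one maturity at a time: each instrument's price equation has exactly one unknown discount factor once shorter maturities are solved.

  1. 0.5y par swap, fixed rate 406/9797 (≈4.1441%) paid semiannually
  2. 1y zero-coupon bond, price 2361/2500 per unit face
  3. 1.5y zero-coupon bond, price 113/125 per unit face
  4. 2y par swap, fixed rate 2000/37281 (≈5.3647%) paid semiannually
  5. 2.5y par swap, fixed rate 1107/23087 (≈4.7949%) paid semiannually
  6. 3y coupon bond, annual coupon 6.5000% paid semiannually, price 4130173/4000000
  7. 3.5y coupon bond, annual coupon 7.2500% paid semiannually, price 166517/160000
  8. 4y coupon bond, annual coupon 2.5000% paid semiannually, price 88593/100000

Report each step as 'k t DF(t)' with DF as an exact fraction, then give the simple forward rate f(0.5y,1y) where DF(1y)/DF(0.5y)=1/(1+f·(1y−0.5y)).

1 1/2 9797/10000
2 1 2361/2500
3 3/2 113/125
4 2 9/10
5 5/2 8893/10000
6 3 8547/10000
7 7/2 8129/10000
8 4 3987/5000
f(0.5y,1y) = ((9797/10000)/(2361/2500) − 1)/(1/2) = 353/4722 ≈ 7.4756%

step 1 [0.5y] swap r/2=203/9797: DF=(1 − 203/9797·(0))/(1+203/9797) = 9797/10000 ≈ 0.979700
step 2 [1y] zero: DF = P = 2361/2500 ≈ 0.944400
step 3 [1.5y] zero: DF = P = 113/125 ≈ 0.904000
step 4 [2y] swap r/2=1000/37281: DF=(1 − 1000/37281·(0.979700+0.944400+0.904000))/(1+1000/37281) = 9/10 ≈ 0.900000
step 5 [2.5y] swap r/2=1107/46174: DF=(1 − 1107/46174·(0.979700+0.944400+0.904000+0.900000))/(1+1107/46174) = 8893/10000 ≈ 0.889300
step 6 [3y] bond c/2=13/400: DF=(4130173/4000000 − 13/400·(0.979700+0.944400+0.904000+0.900000+0.889300))/(1+13/400) = 8547/10000 ≈ 0.854700
step 7 [3.5y] bond c/2=29/800: DF=(166517/160000 − 29/800·(0.979700+0.944400+0.904000+0.900000+0.889300+0.854700))/(1+29/800) = 8129/10000 ≈ 0.812900
step 8 [4y] bond c/2=1/80: DF=(88593/100000 − 1/80·(0.979700+0.944400+0.904000+0.900000+0.889300+0.854700+0.812900))/(1+1/80) = 3987/5000 ≈ 0.797400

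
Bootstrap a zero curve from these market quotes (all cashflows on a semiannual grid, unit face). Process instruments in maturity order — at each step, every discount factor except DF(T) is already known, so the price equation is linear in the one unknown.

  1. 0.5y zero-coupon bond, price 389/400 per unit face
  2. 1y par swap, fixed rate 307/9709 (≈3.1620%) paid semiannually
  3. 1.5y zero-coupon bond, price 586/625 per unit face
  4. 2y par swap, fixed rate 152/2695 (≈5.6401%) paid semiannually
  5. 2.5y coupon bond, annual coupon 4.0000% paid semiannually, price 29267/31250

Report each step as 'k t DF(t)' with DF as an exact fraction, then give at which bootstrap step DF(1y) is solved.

step 1 [0.5y] zero: DF = P = 389/400 ≈ 0.972500
step 2 [1y] swap r/2=307/19418: DF=(1 − 307/19418·(0.972500))/(1+307/19418) = 9693/10000 ≈ 0.969300
step 3 [1.5y] zero: DF = P = 586/625 ≈ 0.937600
step 4 [2y] swap r/2=76/2695: DF=(1 − 76/2695·(0.972500+0.969300+0.937600))/(1+76/2695) = 1117/1250 ≈ 0.893600
step 5 [2.5y] bond c/2=1/50: DF=(29267/31250 − 1/50·(0.972500+0.969300+0.937600+0.893600))/(1+1/50) = 4221/5000 ≈ 0.844200

1 1/2 389/400
2 1 9693/10000
3 3/2 586/625
4 2 1117/1250
5 5/2 4221/5000
DF(1y) is solved at step 2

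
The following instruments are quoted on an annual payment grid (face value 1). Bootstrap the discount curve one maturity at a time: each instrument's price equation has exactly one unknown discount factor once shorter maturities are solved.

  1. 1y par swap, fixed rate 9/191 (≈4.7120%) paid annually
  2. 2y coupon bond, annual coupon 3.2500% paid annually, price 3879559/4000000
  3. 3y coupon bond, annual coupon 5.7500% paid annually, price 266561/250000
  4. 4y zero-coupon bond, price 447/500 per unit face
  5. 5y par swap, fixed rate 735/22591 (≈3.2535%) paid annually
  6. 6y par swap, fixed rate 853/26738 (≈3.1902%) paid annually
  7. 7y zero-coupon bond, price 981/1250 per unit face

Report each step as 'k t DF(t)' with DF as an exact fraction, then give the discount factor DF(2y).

1 1 191/200
2 2 9093/10000
3 3 9069/10000
4 4 447/500
5 5 853/1000
6 6 4147/5000
7 7 981/1250
DF(2y) = 9093/10000 ≈ 0.909300

step 1 [1y] swap r/1=9/191: DF=(1 − 9/191·(0))/(1+9/191) = 191/200 ≈ 0.955000
step 2 [2y] bond c/1=13/400: DF=(3879559/4000000 − 13/400·(0.955000))/(1+13/400) = 9093/10000 ≈ 0.909300
step 3 [3y] bond c/1=23/400: DF=(266561/250000 − 23/400·(0.955000+0.909300))/(1+23/400) = 9069/10000 ≈ 0.906900
step 4 [4y] zero: DF = P = 447/500 ≈ 0.894000
step 5 [5y] swap r/1=735/22591: DF=(1 − 735/22591·(0.955000+0.909300+0.906900+0.894000))/(1+735/22591) = 853/1000 ≈ 0.853000
step 6 [6y] swap r/1=853/26738: DF=(1 − 853/26738·(0.955000+0.909300+0.906900+0.894000+0.853000))/(1+853/26738) = 4147/5000 ≈ 0.829400
step 7 [7y] zero: DF = P = 981/1250 ≈ 0.784800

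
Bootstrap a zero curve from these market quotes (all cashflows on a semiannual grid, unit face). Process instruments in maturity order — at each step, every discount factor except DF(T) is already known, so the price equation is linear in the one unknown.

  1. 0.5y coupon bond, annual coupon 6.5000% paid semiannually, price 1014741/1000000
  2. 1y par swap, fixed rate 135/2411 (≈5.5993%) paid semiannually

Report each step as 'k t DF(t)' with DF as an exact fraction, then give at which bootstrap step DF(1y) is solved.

1 1/2 2457/2500
2 1 473/500
DF(1y) is solved at step 2

step 1 [0.5y] bond c/2=13/400: DF=(1014741/1000000 − 13/400·(0))/(1+13/400) = 2457/2500 ≈ 0.982800
step 2 [1y] swap r/2=135/4822: DF=(1 − 135/4822·(0.982800))/(1+135/4822) = 473/500 ≈ 0.946000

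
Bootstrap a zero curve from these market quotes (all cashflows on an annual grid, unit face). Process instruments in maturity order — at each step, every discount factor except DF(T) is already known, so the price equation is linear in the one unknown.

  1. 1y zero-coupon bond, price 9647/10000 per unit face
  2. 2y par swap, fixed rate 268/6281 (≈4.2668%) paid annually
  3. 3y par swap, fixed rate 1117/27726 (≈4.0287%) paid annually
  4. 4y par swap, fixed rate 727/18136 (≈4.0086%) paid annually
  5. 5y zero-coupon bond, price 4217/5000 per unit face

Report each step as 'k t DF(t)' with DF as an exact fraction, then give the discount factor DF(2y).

step 1 [1y] zero: DF = P = 9647/10000 ≈ 0.964700
step 2 [2y] swap r/1=268/6281: DF=(1 − 268/6281·(0.964700))/(1+268/6281) = 2299/2500 ≈ 0.919600
step 3 [3y] swap r/1=1117/27726: DF=(1 − 1117/27726·(0.964700+0.919600))/(1+1117/27726) = 8883/10000 ≈ 0.888300
step 4 [4y] swap r/1=727/18136: DF=(1 − 727/18136·(0.964700+0.919600+0.888300))/(1+727/18136) = 4273/5000 ≈ 0.854600
step 5 [5y] zero: DF = P = 4217/5000 ≈ 0.843400

1 1 9647/10000
2 2 2299/2500
3 3 8883/10000
4 4 4273/5000
5 5 4217/5000
DF(2y) = 2299/2500 ≈ 0.919600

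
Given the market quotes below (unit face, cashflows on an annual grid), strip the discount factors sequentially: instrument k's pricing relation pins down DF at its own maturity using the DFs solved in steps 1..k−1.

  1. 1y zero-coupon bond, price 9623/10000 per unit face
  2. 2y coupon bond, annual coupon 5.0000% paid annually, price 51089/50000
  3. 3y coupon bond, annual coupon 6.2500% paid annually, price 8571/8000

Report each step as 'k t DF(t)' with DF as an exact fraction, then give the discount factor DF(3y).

step 1 [1y] zero: DF = P = 9623/10000 ≈ 0.962300
step 2 [2y] bond c/1=1/20: DF=(51089/50000 − 1/20·(0.962300))/(1+1/20) = 9273/10000 ≈ 0.927300
step 3 [3y] bond c/1=1/16: DF=(8571/8000 − 1/16·(0.962300+0.927300))/(1+1/16) = 2243/2500 ≈ 0.897200

1 1 9623/10000
2 2 9273/10000
3 3 2243/2500
DF(3y) = 2243/2500 ≈ 0.897200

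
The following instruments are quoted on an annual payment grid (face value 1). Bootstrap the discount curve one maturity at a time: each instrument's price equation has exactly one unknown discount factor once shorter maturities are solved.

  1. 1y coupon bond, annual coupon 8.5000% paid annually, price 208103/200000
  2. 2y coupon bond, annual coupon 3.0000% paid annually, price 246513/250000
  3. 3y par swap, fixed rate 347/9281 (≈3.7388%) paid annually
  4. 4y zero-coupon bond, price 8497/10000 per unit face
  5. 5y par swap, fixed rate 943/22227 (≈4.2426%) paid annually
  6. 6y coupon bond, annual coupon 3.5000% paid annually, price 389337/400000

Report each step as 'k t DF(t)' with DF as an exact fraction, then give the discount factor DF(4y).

1 1 959/1000
2 2 4647/5000
3 3 8959/10000
4 4 8497/10000
5 5 4057/5000
6 6 7901/10000
DF(4y) = 8497/10000 ≈ 0.849700

step 1 [1y] bond c/1=17/200: DF=(208103/200000 − 17/200·(0))/(1+17/200) = 959/1000 ≈ 0.959000
step 2 [2y] bond c/1=3/100: DF=(246513/250000 − 3/100·(0.959000))/(1+3/100) = 4647/5000 ≈ 0.929400
step 3 [3y] swap r/1=347/9281: DF=(1 − 347/9281·(0.959000+0.929400))/(1+347/9281) = 8959/10000 ≈ 0.895900
step 4 [4y] zero: DF = P = 8497/10000 ≈ 0.849700
step 5 [5y] swap r/1=943/22227: DF=(1 − 943/22227·(0.959000+0.929400+0.895900+0.849700))/(1+943/22227) = 4057/5000 ≈ 0.811400
step 6 [6y] bond c/1=7/200: DF=(389337/400000 − 7/200·(0.959000+0.929400+0.895900+0.849700+0.811400))/(1+7/200) = 7901/10000 ≈ 0.790100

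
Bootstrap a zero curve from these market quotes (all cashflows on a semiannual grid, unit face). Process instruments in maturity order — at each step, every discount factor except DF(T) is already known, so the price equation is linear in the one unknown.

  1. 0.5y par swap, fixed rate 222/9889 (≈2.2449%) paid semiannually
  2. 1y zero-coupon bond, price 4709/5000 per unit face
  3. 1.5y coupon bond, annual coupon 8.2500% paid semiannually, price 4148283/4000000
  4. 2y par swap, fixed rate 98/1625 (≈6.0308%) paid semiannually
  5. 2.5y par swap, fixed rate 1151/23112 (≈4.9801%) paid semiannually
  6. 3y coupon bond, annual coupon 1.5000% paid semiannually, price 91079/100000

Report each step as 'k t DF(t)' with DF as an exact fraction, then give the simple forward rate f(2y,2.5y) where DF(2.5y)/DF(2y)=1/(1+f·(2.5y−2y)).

1 1/2 9889/10000
2 1 4709/5000
3 3/2 1839/2000
4 2 8873/10000
5 5/2 8849/10000
6 3 1087/1250
f(2y,2.5y) = ((8873/10000)/(8849/10000) − 1)/(1/2) = 48/8849 ≈ 0.5424%

step 1 [0.5y] swap r/2=111/9889: DF=(1 − 111/9889·(0))/(1+111/9889) = 9889/10000 ≈ 0.988900
step 2 [1y] zero: DF = P = 4709/5000 ≈ 0.941800
step 3 [1.5y] bond c/2=33/800: DF=(4148283/4000000 − 33/800·(0.988900+0.941800))/(1+33/800) = 1839/2000 ≈ 0.919500
step 4 [2y] swap r/2=49/1625: DF=(1 − 49/1625·(0.988900+0.941800+0.919500))/(1+49/1625) = 8873/10000 ≈ 0.887300
step 5 [2.5y] swap r/2=1151/46224: DF=(1 − 1151/46224·(0.988900+0.941800+0.919500+0.887300))/(1+1151/46224) = 8849/10000 ≈ 0.884900
step 6 [3y] bond c/2=3/400: DF=(91079/100000 − 3/400·(0.988900+0.941800+0.919500+0.887300+0.884900))/(1+3/400) = 1087/1250 ≈ 0.869600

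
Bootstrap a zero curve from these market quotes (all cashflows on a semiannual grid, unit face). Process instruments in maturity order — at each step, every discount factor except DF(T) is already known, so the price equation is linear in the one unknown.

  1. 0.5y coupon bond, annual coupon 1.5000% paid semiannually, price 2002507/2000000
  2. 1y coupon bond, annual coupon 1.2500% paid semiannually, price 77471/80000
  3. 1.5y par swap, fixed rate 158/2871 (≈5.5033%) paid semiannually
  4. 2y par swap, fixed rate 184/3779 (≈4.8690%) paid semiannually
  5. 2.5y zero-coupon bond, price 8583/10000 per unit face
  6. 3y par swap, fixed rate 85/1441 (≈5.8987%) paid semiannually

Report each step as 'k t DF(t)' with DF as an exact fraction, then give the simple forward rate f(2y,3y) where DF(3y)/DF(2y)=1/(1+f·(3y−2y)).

1 1/2 4969/5000
2 1 4781/5000
3 3/2 921/1000
4 2 227/250
5 5/2 8583/10000
6 3 1677/2000
f(2y,3y) = ((227/250)/(1677/2000) − 1)/(1) = 139/1677 ≈ 8.2886%

step 1 [0.5y] bond c/2=3/400: DF=(2002507/2000000 − 3/400·(0))/(1+3/400) = 4969/5000 ≈ 0.993800
step 2 [1y] bond c/2=1/160: DF=(77471/80000 − 1/160·(0.993800))/(1+1/160) = 4781/5000 ≈ 0.956200
step 3 [1.5y] swap r/2=79/2871: DF=(1 − 79/2871·(0.993800+0.956200))/(1+79/2871) = 921/1000 ≈ 0.921000
step 4 [2y] swap r/2=92/3779: DF=(1 − 92/3779·(0.993800+0.956200+0.921000))/(1+92/3779) = 227/250 ≈ 0.908000
step 5 [2.5y] zero: DF = P = 8583/10000 ≈ 0.858300
step 6 [3y] swap r/2=85/2882: DF=(1 − 85/2882·(0.993800+0.956200+0.921000+0.908000+0.858300))/(1+85/2882) = 1677/2000 ≈ 0.838500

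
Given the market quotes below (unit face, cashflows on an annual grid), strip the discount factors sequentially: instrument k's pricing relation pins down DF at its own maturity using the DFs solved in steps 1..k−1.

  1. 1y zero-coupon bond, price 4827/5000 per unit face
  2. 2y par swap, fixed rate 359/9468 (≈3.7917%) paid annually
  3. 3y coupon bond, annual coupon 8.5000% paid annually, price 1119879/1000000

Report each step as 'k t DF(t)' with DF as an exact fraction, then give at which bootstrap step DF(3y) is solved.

step 1 [1y] zero: DF = P = 4827/5000 ≈ 0.965400
step 2 [2y] swap r/1=359/9468: DF=(1 − 359/9468·(0.965400))/(1+359/9468) = 4641/5000 ≈ 0.928200
step 3 [3y] bond c/1=17/200: DF=(1119879/1000000 − 17/200·(0.965400+0.928200))/(1+17/200) = 4419/5000 ≈ 0.883800

1 1 4827/5000
2 2 4641/5000
3 3 4419/5000
DF(3y) is solved at step 3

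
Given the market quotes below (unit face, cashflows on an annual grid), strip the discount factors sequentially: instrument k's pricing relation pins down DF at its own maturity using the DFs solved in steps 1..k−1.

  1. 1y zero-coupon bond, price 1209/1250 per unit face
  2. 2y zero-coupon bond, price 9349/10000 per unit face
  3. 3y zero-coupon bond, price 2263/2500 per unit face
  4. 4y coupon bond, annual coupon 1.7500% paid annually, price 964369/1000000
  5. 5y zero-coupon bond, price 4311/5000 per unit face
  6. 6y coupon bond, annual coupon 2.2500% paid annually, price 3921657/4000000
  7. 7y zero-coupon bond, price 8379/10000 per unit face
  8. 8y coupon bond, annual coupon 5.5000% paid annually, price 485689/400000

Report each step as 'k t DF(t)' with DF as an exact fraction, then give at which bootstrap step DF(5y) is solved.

1 1 1209/1250
2 2 9349/10000
3 3 2263/2500
4 4 1799/2000
5 5 4311/5000
6 6 8583/10000
7 7 8379/10000
8 8 8243/10000
DF(5y) is solved at step 5

step 1 [1y] zero: DF = P = 1209/1250 ≈ 0.967200
step 2 [2y] zero: DF = P = 9349/10000 ≈ 0.934900
step 3 [3y] zero: DF = P = 2263/2500 ≈ 0.905200
step 4 [4y] bond c/1=7/400: DF=(964369/1000000 − 7/400·(0.967200+0.934900+0.905200))/(1+7/400) = 1799/2000 ≈ 0.899500
step 5 [5y] zero: DF = P = 4311/5000 ≈ 0.862200
step 6 [6y] bond c/1=9/400: DF=(3921657/4000000 − 9/400·(0.967200+0.934900+0.905200+0.899500+0.862200))/(1+9/400) = 8583/10000 ≈ 0.858300
step 7 [7y] zero: DF = P = 8379/10000 ≈ 0.837900
step 8 [8y] bond c/1=11/200: DF=(485689/400000 − 11/200·(0.967200+0.934900+0.905200+0.899500+0.862200+0.858300+0.837900))/(1+11/200) = 8243/10000 ≈ 0.824300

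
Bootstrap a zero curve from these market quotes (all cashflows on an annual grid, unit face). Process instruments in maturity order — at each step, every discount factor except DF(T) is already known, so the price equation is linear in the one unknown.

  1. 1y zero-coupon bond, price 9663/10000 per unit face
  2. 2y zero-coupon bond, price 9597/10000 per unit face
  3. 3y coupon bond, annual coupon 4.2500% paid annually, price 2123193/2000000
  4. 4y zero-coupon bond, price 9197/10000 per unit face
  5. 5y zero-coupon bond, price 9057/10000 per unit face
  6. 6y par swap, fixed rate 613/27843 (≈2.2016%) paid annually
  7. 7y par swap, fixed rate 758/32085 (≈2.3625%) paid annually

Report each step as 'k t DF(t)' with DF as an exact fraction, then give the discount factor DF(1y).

step 1 [1y] zero: DF = P = 9663/10000 ≈ 0.966300
step 2 [2y] zero: DF = P = 9597/10000 ≈ 0.959700
step 3 [3y] bond c/1=17/400: DF=(2123193/2000000 − 17/400·(0.966300+0.959700))/(1+17/400) = 4699/5000 ≈ 0.939800
step 4 [4y] zero: DF = P = 9197/10000 ≈ 0.919700
step 5 [5y] zero: DF = P = 9057/10000 ≈ 0.905700
step 6 [6y] swap r/1=613/27843: DF=(1 − 613/27843·(0.966300+0.959700+0.939800+0.919700+0.905700))/(1+613/27843) = 4387/5000 ≈ 0.877400
step 7 [7y] swap r/1=758/32085: DF=(1 − 758/32085·(0.966300+0.959700+0.939800+0.919700+0.905700+0.877400))/(1+758/32085) = 2121/2500 ≈ 0.848400

1 1 9663/10000
2 2 9597/10000
3 3 4699/5000
4 4 9197/10000
5 5 9057/10000
6 6 4387/5000
7 7 2121/2500
DF(1y) = 9663/10000 ≈ 0.966300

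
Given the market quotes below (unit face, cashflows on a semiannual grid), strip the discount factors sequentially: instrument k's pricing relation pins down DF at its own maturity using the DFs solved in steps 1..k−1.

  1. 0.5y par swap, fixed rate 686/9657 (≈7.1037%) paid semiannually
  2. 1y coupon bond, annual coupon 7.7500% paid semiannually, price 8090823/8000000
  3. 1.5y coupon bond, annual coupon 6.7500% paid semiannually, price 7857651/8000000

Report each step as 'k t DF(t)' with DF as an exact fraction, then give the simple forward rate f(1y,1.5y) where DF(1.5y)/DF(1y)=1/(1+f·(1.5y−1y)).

1 1/2 9657/10000
2 1 586/625
3 3/2 111/125
f(1y,1.5y) = ((586/625)/(111/125) − 1)/(1/2) = 62/555 ≈ 11.1712%

step 1 [0.5y] swap r/2=343/9657: DF=(1 − 343/9657·(0))/(1+343/9657) = 9657/10000 ≈ 0.965700
step 2 [1y] bond c/2=31/800: DF=(8090823/8000000 − 31/800·(0.965700))/(1+31/800) = 586/625 ≈ 0.937600
step 3 [1.5y] bond c/2=27/800: DF=(7857651/8000000 − 27/800·(0.965700+0.937600))/(1+27/800) = 111/125 ≈ 0.888000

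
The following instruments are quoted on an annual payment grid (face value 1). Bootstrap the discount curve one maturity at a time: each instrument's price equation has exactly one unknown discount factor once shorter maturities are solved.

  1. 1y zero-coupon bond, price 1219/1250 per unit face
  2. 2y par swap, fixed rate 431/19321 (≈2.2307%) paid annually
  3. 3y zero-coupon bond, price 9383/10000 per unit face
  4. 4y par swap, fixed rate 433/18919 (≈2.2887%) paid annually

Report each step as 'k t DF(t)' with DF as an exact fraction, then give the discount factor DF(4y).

1 1 1219/1250
2 2 9569/10000
3 3 9383/10000
4 4 4567/5000
DF(4y) = 4567/5000 ≈ 0.913400

step 1 [1y] zero: DF = P = 1219/1250 ≈ 0.975200
step 2 [2y] swap r/1=431/19321: DF=(1 − 431/19321·(0.975200))/(1+431/19321) = 9569/10000 ≈ 0.956900
step 3 [3y] zero: DF = P = 9383/10000 ≈ 0.938300
step 4 [4y] swap r/1=433/18919: DF=(1 − 433/18919·(0.975200+0.956900+0.938300))/(1+433/18919) = 4567/5000 ≈ 0.913400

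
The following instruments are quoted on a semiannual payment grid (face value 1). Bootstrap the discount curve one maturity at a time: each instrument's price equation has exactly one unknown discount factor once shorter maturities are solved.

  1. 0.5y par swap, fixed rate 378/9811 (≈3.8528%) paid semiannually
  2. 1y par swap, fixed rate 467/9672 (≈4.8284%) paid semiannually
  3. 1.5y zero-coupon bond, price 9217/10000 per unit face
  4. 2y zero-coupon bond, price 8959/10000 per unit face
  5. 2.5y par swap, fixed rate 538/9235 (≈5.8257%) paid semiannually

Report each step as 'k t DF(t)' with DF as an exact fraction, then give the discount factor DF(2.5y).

step 1 [0.5y] swap r/2=189/9811: DF=(1 − 189/9811·(0))/(1+189/9811) = 9811/10000 ≈ 0.981100
step 2 [1y] swap r/2=467/19344: DF=(1 − 467/19344·(0.981100))/(1+467/19344) = 9533/10000 ≈ 0.953300
step 3 [1.5y] zero: DF = P = 9217/10000 ≈ 0.921700
step 4 [2y] zero: DF = P = 8959/10000 ≈ 0.895900
step 5 [2.5y] swap r/2=269/9235: DF=(1 − 269/9235·(0.981100+0.953300+0.921700+0.895900))/(1+269/9235) = 1731/2000 ≈ 0.865500

1 1/2 9811/10000
2 1 9533/10000
3 3/2 9217/10000
4 2 8959/10000
5 5/2 1731/2000
DF(2.5y) = 1731/2000 ≈ 0.865500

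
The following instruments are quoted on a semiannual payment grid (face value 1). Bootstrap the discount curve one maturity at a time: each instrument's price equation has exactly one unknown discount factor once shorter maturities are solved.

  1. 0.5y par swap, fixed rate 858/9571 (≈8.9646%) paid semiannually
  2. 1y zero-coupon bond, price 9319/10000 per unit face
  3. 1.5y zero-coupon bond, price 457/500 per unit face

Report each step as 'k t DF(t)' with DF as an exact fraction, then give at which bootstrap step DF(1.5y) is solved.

1 1/2 9571/10000
2 1 9319/10000
3 3/2 457/500
DF(1.5y) is solved at step 3

step 1 [0.5y] swap r/2=429/9571: DF=(1 − 429/9571·(0))/(1+429/9571) = 9571/10000 ≈ 0.957100
step 2 [1y] zero: DF = P = 9319/10000 ≈ 0.931900
step 3 [1.5y] zero: DF = P = 457/500 ≈ 0.914000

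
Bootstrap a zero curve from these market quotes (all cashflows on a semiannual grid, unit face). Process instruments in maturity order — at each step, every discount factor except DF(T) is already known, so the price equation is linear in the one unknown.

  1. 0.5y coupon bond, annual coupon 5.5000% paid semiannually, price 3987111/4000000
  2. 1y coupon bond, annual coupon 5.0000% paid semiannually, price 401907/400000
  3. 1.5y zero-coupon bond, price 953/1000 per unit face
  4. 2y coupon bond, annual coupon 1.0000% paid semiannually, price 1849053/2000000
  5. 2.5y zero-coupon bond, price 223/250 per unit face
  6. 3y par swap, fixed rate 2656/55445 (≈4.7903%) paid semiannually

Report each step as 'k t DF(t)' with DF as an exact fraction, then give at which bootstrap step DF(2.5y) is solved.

step 1 [0.5y] bond c/2=11/400: DF=(3987111/4000000 − 11/400·(0))/(1+11/400) = 9701/10000 ≈ 0.970100
step 2 [1y] bond c/2=1/40: DF=(401907/400000 − 1/40·(0.970100))/(1+1/40) = 4783/5000 ≈ 0.956600
step 3 [1.5y] zero: DF = P = 953/1000 ≈ 0.953000
step 4 [2y] bond c/2=1/200: DF=(1849053/2000000 − 1/200·(0.970100+0.956600+0.953000))/(1+1/200) = 566/625 ≈ 0.905600
step 5 [2.5y] zero: DF = P = 223/250 ≈ 0.892000
step 6 [3y] swap r/2=1328/55445: DF=(1 − 1328/55445·(0.970100+0.956600+0.953000+0.905600+0.892000))/(1+1328/55445) = 542/625 ≈ 0.867200

1 1/2 9701/10000
2 1 4783/5000
3 3/2 953/1000
4 2 566/625
5 5/2 223/250
6 3 542/625
DF(2.5y) is solved at step 5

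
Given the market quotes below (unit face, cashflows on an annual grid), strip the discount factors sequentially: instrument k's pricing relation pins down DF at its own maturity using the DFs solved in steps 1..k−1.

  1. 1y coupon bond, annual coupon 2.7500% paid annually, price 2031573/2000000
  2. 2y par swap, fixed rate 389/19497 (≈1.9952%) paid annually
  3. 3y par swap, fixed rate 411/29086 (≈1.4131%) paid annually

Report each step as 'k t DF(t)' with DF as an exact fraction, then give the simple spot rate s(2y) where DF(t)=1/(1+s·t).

step 1 [1y] bond c/1=11/400: DF=(2031573/2000000 − 11/400·(0))/(1+11/400) = 4943/5000 ≈ 0.988600
step 2 [2y] swap r/1=389/19497: DF=(1 − 389/19497·(0.988600))/(1+389/19497) = 9611/10000 ≈ 0.961100
step 3 [3y] swap r/1=411/29086: DF=(1 − 411/29086·(0.988600+0.961100))/(1+411/29086) = 9589/10000 ≈ 0.958900

1 1 4943/5000
2 2 9611/10000
3 3 9589/10000
s(2y) = (1/(9611/10000) − 1)/(2) = 389/19222 ≈ 2.0237%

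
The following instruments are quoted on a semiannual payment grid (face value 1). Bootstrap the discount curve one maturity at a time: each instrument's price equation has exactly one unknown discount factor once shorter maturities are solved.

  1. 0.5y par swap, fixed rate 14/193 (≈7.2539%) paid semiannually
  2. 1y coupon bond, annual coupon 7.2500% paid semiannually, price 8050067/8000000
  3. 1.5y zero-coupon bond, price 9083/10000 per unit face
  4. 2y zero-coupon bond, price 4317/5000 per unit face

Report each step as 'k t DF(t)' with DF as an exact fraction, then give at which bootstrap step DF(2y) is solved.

step 1 [0.5y] swap r/2=7/193: DF=(1 − 7/193·(0))/(1+7/193) = 193/200 ≈ 0.965000
step 2 [1y] bond c/2=29/800: DF=(8050067/8000000 − 29/800·(0.965000))/(1+29/800) = 9373/10000 ≈ 0.937300
step 3 [1.5y] zero: DF = P = 9083/10000 ≈ 0.908300
step 4 [2y] zero: DF = P = 4317/5000 ≈ 0.863400

1 1/2 193/200
2 1 9373/10000
3 3/2 9083/10000
4 2 4317/5000
DF(2y) is solved at step 4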